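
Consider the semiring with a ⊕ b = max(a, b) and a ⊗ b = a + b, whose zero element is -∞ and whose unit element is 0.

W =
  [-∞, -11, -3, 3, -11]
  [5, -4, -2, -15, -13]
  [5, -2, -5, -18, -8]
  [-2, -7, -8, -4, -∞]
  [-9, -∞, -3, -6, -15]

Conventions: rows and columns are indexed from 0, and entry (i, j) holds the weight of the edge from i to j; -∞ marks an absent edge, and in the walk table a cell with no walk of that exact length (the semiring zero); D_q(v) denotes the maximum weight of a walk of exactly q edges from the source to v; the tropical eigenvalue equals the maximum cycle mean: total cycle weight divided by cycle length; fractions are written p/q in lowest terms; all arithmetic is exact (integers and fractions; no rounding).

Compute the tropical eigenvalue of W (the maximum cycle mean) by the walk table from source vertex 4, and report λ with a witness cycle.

q=0: [-∞, -∞, -∞, -∞, 0]
q=1: [-9, -∞, -3, -6, -15]
q=2: [2, -5, -8, -6, -11]
q=3: [0, -9, -1, 5, -9]
q=4: [4, -2, -3, 3, -9]
q=5: [3, -4, 1, 7, -7]
Optimal cycle mean attained by: cycle 0->2->0, total (-3) + 5, length 2.
Answer: λ = 1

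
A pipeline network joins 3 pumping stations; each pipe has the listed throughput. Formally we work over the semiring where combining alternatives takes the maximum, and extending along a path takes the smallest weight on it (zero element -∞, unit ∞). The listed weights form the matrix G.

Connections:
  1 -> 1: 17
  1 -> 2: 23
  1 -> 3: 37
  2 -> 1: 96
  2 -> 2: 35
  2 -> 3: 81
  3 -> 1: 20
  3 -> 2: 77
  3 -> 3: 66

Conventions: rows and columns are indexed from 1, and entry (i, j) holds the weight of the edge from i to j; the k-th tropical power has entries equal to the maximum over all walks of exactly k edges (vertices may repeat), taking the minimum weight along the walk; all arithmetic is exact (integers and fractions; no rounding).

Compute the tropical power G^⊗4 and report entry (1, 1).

G^⊗2:
  [23, 37, 37]
  [35, 77, 66]
  [77, 66, 77]
G^⊗3:
  [37, 37, 37]
  [77, 66, 77]
  [66, 77, 66]
G^⊗4:
  [37, 37, 37]
  [66, 77, 66]
  [77, 66, 77]
Key observation: the optimum is the walk 1->3->3->2->1, with weight 37 min 66 min 77 min 96 = 37.
Optimal value attained by: walk 1->3->3->2->1.
Answer: (G^⊗4)[1][1] = 37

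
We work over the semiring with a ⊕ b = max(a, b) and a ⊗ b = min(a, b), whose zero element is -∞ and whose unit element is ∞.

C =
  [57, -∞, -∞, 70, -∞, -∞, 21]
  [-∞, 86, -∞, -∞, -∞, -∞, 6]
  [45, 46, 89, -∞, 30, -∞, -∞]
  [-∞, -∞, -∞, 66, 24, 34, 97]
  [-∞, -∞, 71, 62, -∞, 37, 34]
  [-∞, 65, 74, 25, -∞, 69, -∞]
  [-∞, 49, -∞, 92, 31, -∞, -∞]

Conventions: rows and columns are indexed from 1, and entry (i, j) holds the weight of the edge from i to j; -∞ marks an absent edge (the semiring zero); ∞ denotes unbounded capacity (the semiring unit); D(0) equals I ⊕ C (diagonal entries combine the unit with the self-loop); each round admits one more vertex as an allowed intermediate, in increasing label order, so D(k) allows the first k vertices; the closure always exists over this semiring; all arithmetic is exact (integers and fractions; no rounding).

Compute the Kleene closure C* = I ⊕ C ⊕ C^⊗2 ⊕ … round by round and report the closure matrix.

D(0):
  [∞, -∞, -∞, 70, -∞, -∞, 21]
  [-∞, ∞, -∞, -∞, -∞, -∞, 6]
  [45, 46, ∞, -∞, 30, -∞, -∞]
  [-∞, -∞, -∞, ∞, 24, 34, 97]
  [-∞, -∞, 71, 62, ∞, 37, 34]
  [-∞, 65, 74, 25, -∞, ∞, -∞]
  [-∞, 49, -∞, 92, 31, -∞, ∞]
D(1):
  [∞, -∞, -∞, 70, -∞, -∞, 21]
  [-∞, ∞, -∞, -∞, -∞, -∞, 6]
  [45, 46, ∞, 45, 30, -∞, 21]
  [-∞, -∞, -∞, ∞, 24, 34, 97]
  [-∞, -∞, 71, 62, ∞, 37, 34]
  [-∞, 65, 74, 25, -∞, ∞, -∞]
  [-∞, 49, -∞, 92, 31, -∞, ∞]
D(2):
  [∞, -∞, -∞, 70, -∞, -∞, 21]
  [-∞, ∞, -∞, -∞, -∞, -∞, 6]
  [45, 46, ∞, 45, 30, -∞, 21]
  [-∞, -∞, -∞, ∞, 24, 34, 97]
  [-∞, -∞, 71, 62, ∞, 37, 34]
  [-∞, 65, 74, 25, -∞, ∞, 6]
  [-∞, 49, -∞, 92, 31, -∞, ∞]
D(3):
  [∞, -∞, -∞, 70, -∞, -∞, 21]
  [-∞, ∞, -∞, -∞, -∞, -∞, 6]
  [45, 46, ∞, 45, 30, -∞, 21]
  [-∞, -∞, -∞, ∞, 24, 34, 97]
  [45, 46, 71, 62, ∞, 37, 34]
  [45, 65, 74, 45, 30, ∞, 21]
  [-∞, 49, -∞, 92, 31, -∞, ∞]
D(4):
  [∞, -∞, -∞, 70, 24, 34, 70]
  [-∞, ∞, -∞, -∞, -∞, -∞, 6]
  [45, 46, ∞, 45, 30, 34, 45]
  [-∞, -∞, -∞, ∞, 24, 34, 97]
  [45, 46, 71, 62, ∞, 37, 62]
  [45, 65, 74, 45, 30, ∞, 45]
  [-∞, 49, -∞, 92, 31, 34, ∞]
D(5):
  [∞, 24, 24, 70, 24, 34, 70]
  [-∞, ∞, -∞, -∞, -∞, -∞, 6]
  [45, 46, ∞, 45, 30, 34, 45]
  [24, 24, 24, ∞, 24, 34, 97]
  [45, 46, 71, 62, ∞, 37, 62]
  [45, 65, 74, 45, 30, ∞, 45]
  [31, 49, 31, 92, 31, 34, ∞]
D(6):
  [∞, 34, 34, 70, 30, 34, 70]
  [-∞, ∞, -∞, -∞, -∞, -∞, 6]
  [45, 46, ∞, 45, 30, 34, 45]
  [34, 34, 34, ∞, 30, 34, 97]
  [45, 46, 71, 62, ∞, 37, 62]
  [45, 65, 74, 45, 30, ∞, 45]
  [34, 49, 34, 92, 31, 34, ∞]
D(7):
  [∞, 49, 34, 70, 31, 34, 70]
  [6, ∞, 6, 6, 6, 6, 6]
  [45, 46, ∞, 45, 31, 34, 45]
  [34, 49, 34, ∞, 31, 34, 97]
  [45, 49, 71, 62, ∞, 37, 62]
  [45, 65, 74, 45, 31, ∞, 45]
  [34, 49, 34, 92, 31, 34, ∞]
Answer: C* = [[∞, 49, 34, 70, 31, 34, 70], [6, ∞, 6, 6, 6, 6, 6], [45, 46, ∞, 45, 31, 34, 45], [34, 49, 34, ∞, 31, 34, 97], [45, 49, 71, 62, ∞, 37, 62], [45, 65, 74, 45, 31, ∞, 45], [34, 49, 34, 92, 31, 34, ∞]]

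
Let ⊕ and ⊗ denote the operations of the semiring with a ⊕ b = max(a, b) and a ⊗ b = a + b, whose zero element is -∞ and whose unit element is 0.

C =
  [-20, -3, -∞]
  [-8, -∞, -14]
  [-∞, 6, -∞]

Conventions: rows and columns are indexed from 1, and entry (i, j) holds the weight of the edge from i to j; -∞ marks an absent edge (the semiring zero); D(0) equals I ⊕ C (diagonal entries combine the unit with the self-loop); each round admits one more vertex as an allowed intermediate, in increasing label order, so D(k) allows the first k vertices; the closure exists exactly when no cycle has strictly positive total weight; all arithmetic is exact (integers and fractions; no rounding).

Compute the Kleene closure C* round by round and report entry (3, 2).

D(0):
  [0, -3, -∞]
  [-8, 0, -14]
  [-∞, 6, 0]
D(1):
  [0, -3, -∞]
  [-8, 0, -14]
  [-∞, 6, 0]
D(2):
  [0, -3, -17]
  [-8, 0, -14]
  [-2, 6, 0]
D(3):
  [0, -3, -17]
  [-8, 0, -14]
  [-2, 6, 0]
Answer: C*[3][2] = 6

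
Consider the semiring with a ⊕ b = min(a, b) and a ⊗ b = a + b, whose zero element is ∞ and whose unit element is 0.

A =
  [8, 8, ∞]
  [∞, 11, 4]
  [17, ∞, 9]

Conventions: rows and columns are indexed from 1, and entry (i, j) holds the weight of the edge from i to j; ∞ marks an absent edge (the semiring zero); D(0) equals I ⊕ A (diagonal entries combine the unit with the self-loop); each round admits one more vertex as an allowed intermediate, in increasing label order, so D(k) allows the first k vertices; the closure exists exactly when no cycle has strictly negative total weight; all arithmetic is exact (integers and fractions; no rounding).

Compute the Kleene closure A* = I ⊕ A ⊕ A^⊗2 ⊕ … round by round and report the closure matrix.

D(0):
  [0, 8, ∞]
  [∞, 0, 4]
  [17, ∞, 0]
D(1):
  [0, 8, ∞]
  [∞, 0, 4]
  [17, 25, 0]
D(2):
  [0, 8, 12]
  [∞, 0, 4]
  [17, 25, 0]
D(3):
  [0, 8, 12]
  [21, 0, 4]
  [17, 25, 0]
Answer: A* = [[0, 8, 12], [21, 0, 4], [17, 25, 0]]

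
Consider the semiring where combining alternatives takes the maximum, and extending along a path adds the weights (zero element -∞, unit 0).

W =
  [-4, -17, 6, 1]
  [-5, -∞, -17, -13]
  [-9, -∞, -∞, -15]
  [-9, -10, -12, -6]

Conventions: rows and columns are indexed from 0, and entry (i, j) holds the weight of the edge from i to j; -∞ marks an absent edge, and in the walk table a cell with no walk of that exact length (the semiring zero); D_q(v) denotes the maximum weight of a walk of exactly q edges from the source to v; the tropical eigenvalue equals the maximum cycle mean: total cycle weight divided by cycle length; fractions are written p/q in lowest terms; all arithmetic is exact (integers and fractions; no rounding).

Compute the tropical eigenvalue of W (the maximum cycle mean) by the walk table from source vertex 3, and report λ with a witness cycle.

q=0: [-∞, -∞, -∞, 0]
q=1: [-9, -10, -12, -6]
q=2: [-13, -16, -3, -8]
q=3: [-12, -18, -7, -12]
q=4: [-16, -22, -6, -11]
Optimal cycle mean attained by: cycle 0->2->0, total 6 + (-9), length 2.
Answer: λ = -3/2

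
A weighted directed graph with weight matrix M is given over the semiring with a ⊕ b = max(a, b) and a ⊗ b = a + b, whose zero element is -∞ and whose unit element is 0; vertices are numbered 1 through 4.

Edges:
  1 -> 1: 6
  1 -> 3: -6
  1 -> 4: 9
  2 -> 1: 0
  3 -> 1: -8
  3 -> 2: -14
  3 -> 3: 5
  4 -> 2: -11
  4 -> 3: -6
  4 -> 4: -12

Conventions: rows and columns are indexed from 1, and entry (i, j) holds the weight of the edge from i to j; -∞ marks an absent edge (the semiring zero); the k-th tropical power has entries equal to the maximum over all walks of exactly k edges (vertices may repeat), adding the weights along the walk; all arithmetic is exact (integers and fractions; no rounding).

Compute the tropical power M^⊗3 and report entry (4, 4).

M^⊗2:
  [12, -2, 3, 15]
  [6, -∞, -6, 9]
  [-2, -9, 10, 1]
  [-11, -20, -1, -24]
M^⊗3:
  [18, 4, 9, 21]
  [12, -2, 3, 15]
  [4, -4, 15, 7]
  [-5, -15, 4, -2]
Key observation: the optimum is the walk 4->2->1->4, with weight (-11) + 0 + 9 = -2.
Optimal value attained by: walk 4->2->1->4.
Answer: (M^⊗3)[4][4] = -2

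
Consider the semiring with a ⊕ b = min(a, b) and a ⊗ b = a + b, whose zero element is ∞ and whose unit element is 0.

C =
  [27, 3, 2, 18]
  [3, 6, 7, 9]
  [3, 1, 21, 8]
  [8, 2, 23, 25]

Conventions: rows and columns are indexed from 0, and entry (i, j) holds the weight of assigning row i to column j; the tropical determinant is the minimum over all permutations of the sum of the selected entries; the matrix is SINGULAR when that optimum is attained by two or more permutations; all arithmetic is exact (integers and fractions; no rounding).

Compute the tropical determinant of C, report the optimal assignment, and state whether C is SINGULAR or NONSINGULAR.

σ = (0, 1, 2, 3): 27 + 6 + 21 + 25 = 79
σ = (0, 1, 3, 2): 27 + 6 + 8 + 23 = 64
σ = (0, 2, 1, 3): 27 + 7 + 1 + 25 = 60
σ = (0, 2, 3, 1): 27 + 7 + 8 + 2 = 44
σ = (0, 3, 1, 2): 27 + 9 + 1 + 23 = 60
σ = (0, 3, 2, 1): 27 + 9 + 21 + 2 = 59
σ = (1, 0, 2, 3): 3 + 3 + 21 + 25 = 52
σ = (1, 0, 3, 2): 3 + 3 + 8 + 23 = 37
σ = (1, 2, 0, 3): 3 + 7 + 3 + 25 = 38
σ = (1, 2, 3, 0): 3 + 7 + 8 + 8 = 26
σ = (1, 3, 0, 2): 3 + 9 + 3 + 23 = 38
σ = (1, 3, 2, 0): 3 + 9 + 21 + 8 = 41
σ = (2, 0, 1, 3): 2 + 3 + 1 + 25 = 31
σ = (2, 0, 3, 1): 2 + 3 + 8 + 2 = 15
σ = (2, 1, 0, 3): 2 + 6 + 3 + 25 = 36
σ = (2, 1, 3, 0): 2 + 6 + 8 + 8 = 24
σ = (2, 3, 0, 1): 2 + 9 + 3 + 2 = 16
σ = (2, 3, 1, 0): 2 + 9 + 1 + 8 = 20
σ = (3, 0, 1, 2): 18 + 3 + 1 + 23 = 45
σ = (3, 0, 2, 1): 18 + 3 + 21 + 2 = 44
σ = (3, 1, 0, 2): 18 + 6 + 3 + 23 = 50
σ = (3, 1, 2, 0): 18 + 6 + 21 + 8 = 53
σ = (3, 2, 0, 1): 18 + 7 + 3 + 2 = 30
σ = (3, 2, 1, 0): 18 + 7 + 1 + 8 = 34
Optimal value attained by: σ = (2, 0, 3, 1).
Answer: det⊕(C) = 15; verdict: NONSINGULAR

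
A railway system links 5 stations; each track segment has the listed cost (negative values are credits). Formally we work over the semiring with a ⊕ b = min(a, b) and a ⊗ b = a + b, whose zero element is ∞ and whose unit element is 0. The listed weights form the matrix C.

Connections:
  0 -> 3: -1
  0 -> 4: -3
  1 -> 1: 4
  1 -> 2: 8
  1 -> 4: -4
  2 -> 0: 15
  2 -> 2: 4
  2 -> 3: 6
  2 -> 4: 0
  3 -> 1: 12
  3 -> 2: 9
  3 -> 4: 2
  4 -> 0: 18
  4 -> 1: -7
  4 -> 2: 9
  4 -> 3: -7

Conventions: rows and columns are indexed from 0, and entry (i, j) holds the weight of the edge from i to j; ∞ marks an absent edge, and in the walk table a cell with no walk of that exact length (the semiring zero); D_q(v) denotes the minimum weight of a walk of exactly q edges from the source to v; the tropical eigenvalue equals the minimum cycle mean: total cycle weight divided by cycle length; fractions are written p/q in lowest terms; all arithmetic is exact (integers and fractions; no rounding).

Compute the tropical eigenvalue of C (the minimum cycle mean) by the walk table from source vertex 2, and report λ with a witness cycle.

q=0: [∞, ∞, 0, ∞, ∞]
q=1: [15, ∞, 4, 6, 0]
q=2: [18, -7, 8, -7, 4]
q=3: [22, -3, 1, -3, -11]
q=4: [7, -18, -2, -18, -7]
q=5: [11, -14, -10, -14, -22]
Optimal cycle mean attained by: cycle 1->4->1, total (-4) + (-7), length 2.
Answer: λ = -11/2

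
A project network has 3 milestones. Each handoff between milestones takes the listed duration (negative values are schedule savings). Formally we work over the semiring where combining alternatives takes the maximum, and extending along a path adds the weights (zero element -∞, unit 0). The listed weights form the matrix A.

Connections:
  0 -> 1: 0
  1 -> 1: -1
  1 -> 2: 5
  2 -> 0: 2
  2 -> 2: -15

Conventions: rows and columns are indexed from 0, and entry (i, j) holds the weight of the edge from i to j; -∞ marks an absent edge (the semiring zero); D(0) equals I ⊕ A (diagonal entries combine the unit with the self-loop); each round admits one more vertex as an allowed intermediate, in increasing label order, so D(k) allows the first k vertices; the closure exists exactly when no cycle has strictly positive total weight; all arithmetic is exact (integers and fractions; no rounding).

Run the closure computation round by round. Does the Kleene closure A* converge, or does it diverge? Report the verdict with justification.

D(0):
  [0, 0, -∞]
  [-∞, 0, 5]
  [2, -∞, 0]
D(1):
  [0, 0, -∞]
  [-∞, 0, 5]
  [2, 2, 0]
Detection: at round 2, diagonal entry (2, 2) turns strictly positive.
Key observation: the cycle 2->0->1->2 has total weight 2 + 0 + 5, which is strictly positive.
Answer: DIVERGES — positive cycle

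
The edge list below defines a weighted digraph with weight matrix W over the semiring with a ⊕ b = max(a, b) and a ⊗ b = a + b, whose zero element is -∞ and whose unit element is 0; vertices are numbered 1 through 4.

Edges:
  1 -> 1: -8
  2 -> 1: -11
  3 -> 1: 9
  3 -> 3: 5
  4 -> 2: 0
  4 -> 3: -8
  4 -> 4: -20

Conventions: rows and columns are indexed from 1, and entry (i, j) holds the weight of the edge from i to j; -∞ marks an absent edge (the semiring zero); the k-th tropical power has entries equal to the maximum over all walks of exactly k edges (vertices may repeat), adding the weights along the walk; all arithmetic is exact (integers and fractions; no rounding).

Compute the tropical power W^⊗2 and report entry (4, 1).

W^⊗2:
  [-16, -∞, -∞, -∞]
  [-19, -∞, -∞, -∞]
  [14, -∞, 10, -∞]
  [1, -20, -3, -40]
Key observation: the optimum is the walk 4->3->1, with weight (-8) + 9 = 1.
Optimal value attained by: walk 4->3->1.
Answer: (W^⊗2)[4][1] = 1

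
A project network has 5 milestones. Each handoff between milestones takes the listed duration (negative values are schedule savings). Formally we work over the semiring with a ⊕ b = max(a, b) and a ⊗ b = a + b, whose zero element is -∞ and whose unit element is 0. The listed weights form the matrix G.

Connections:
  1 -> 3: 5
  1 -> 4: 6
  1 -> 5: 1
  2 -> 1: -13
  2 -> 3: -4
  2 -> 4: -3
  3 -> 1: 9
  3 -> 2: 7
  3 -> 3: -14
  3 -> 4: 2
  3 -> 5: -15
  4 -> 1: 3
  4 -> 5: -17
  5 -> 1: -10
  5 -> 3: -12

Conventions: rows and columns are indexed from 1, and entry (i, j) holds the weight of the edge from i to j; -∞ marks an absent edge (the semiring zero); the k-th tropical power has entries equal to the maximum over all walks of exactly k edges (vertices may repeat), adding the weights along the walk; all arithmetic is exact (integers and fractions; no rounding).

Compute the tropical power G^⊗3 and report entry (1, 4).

G^⊗2:
  [14, 12, -9, 7, -10]
  [5, 3, -8, -2, -12]
  [5, -7, 14, 15, 10]
  [-27, -∞, 8, 9, 4]
  [-3, -5, -5, -4, -9]
G^⊗3:
  [10, -2, 19, 20, 15]
  [1, -1, 10, 11, 6]
  [23, 21, 10, 16, 6]
  [17, 15, -6, 10, -7]
  [4, 2, 2, 3, -2]
Key observation: the optimum is the walk 1->3->1->4, with weight 5 + 9 + 6 = 20.
Optimal value attained by: walk 1->3->1->4.
Answer: (G^⊗3)[1][4] = 20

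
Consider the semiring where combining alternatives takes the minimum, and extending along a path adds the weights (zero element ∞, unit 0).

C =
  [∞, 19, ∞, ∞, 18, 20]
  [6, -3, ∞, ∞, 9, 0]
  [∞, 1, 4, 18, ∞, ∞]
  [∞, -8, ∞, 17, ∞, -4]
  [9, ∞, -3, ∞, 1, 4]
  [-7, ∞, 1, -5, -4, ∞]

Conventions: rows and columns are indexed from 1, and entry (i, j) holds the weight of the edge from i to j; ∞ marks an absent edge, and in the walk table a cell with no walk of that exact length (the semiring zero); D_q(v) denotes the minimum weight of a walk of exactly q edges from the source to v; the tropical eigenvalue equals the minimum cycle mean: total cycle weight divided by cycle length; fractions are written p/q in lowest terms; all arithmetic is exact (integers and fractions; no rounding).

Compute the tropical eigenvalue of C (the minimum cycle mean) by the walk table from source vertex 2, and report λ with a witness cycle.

q=0: [∞, 0, ∞, ∞, ∞, ∞]
q=1: [6, -3, ∞, ∞, 9, 0]
q=2: [-7, -6, 1, -5, -4, -3]
q=3: [-10, -13, -7, -8, -7, -9]
q=4: [-16, -16, -10, -14, -13, -13]
q=5: [-20, -22, -16, -18, -17, -18]
q=6: [-25, -26, -20, -23, -22, -22]
Optimal cycle mean attained by: cycle 4->6->4, total (-4) + (-5), length 2.
Answer: λ = -9/2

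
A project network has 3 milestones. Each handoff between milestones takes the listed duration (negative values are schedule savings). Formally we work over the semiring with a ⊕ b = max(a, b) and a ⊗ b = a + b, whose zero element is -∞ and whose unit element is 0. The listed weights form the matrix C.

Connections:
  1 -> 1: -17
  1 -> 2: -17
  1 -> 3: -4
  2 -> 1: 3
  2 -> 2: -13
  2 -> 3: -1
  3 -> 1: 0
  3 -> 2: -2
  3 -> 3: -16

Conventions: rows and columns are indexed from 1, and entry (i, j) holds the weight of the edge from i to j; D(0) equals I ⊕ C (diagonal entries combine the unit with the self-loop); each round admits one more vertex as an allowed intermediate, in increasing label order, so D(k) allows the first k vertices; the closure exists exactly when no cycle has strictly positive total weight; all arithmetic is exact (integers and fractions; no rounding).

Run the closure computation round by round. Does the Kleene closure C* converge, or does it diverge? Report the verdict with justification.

D(0):
  [0, -17, -4]
  [3, 0, -1]
  [0, -2, 0]
D(1):
  [0, -17, -4]
  [3, 0, -1]
  [0, -2, 0]
D(2):
  [0, -17, -4]
  [3, 0, -1]
  [1, -2, 0]
D(3):
  [0, -6, -4]
  [3, 0, -1]
  [1, -2, 0]
Key observation: every diagonal entry stays at the unit through all rounds, so no improving cycle exists.
Answer: CONVERGES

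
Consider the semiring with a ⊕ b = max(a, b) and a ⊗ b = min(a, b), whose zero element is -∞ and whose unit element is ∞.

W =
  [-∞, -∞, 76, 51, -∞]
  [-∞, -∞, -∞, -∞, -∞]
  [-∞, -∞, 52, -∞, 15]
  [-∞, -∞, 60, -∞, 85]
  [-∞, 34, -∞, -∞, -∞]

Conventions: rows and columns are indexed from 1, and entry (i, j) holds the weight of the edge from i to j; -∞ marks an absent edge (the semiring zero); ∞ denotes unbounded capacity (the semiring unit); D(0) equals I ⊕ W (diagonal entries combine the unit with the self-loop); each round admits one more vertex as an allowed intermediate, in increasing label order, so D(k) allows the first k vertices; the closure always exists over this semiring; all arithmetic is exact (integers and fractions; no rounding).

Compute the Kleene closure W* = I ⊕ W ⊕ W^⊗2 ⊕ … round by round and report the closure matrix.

D(0):
  [∞, -∞, 76, 51, -∞]
  [-∞, ∞, -∞, -∞, -∞]
  [-∞, -∞, ∞, -∞, 15]
  [-∞, -∞, 60, ∞, 85]
  [-∞, 34, -∞, -∞, ∞]
D(1):
  [∞, -∞, 76, 51, -∞]
  [-∞, ∞, -∞, -∞, -∞]
  [-∞, -∞, ∞, -∞, 15]
  [-∞, -∞, 60, ∞, 85]
  [-∞, 34, -∞, -∞, ∞]
D(2):
  [∞, -∞, 76, 51, -∞]
  [-∞, ∞, -∞, -∞, -∞]
  [-∞, -∞, ∞, -∞, 15]
  [-∞, -∞, 60, ∞, 85]
  [-∞, 34, -∞, -∞, ∞]
D(3):
  [∞, -∞, 76, 51, 15]
  [-∞, ∞, -∞, -∞, -∞]
  [-∞, -∞, ∞, -∞, 15]
  [-∞, -∞, 60, ∞, 85]
  [-∞, 34, -∞, -∞, ∞]
D(4):
  [∞, -∞, 76, 51, 51]
  [-∞, ∞, -∞, -∞, -∞]
  [-∞, -∞, ∞, -∞, 15]
  [-∞, -∞, 60, ∞, 85]
  [-∞, 34, -∞, -∞, ∞]
D(5):
  [∞, 34, 76, 51, 51]
  [-∞, ∞, -∞, -∞, -∞]
  [-∞, 15, ∞, -∞, 15]
  [-∞, 34, 60, ∞, 85]
  [-∞, 34, -∞, -∞, ∞]
Answer: W* = [[∞, 34, 76, 51, 51], [-∞, ∞, -∞, -∞, -∞], [-∞, 15, ∞, -∞, 15], [-∞, 34, 60, ∞, 85], [-∞, 34, -∞, -∞, ∞]]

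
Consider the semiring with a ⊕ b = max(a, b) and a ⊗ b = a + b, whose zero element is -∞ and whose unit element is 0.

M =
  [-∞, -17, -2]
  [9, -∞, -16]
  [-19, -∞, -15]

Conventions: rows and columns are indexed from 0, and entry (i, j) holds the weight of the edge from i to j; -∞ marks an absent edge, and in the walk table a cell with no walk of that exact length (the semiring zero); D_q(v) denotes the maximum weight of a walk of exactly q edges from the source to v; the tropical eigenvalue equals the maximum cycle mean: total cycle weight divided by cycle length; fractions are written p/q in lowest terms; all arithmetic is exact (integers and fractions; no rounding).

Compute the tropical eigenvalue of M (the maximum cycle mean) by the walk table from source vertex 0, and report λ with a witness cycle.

q=0: [0, -∞, -∞]
q=1: [-∞, -17, -2]
q=2: [-8, -∞, -17]
q=3: [-36, -25, -10]
Optimal cycle mean attained by: cycle 0->1->0, total (-17) + 9, length 2.
Answer: λ = -4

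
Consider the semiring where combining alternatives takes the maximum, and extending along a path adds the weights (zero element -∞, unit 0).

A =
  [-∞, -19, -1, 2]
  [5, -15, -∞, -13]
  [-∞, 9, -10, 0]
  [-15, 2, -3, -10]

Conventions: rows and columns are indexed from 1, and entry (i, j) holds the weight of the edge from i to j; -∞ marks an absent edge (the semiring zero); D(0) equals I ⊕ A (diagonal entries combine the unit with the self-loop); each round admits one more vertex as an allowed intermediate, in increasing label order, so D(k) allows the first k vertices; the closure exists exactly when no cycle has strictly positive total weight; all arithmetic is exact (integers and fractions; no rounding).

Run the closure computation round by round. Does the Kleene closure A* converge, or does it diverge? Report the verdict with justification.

D(0):
  [0, -19, -1, 2]
  [5, 0, -∞, -13]
  [-∞, 9, 0, 0]
  [-15, 2, -3, 0]
D(1):
  [0, -19, -1, 2]
  [5, 0, 4, 7]
  [-∞, 9, 0, 0]
  [-15, 2, -3, 0]
Detection: at round 2, diagonal entry (3, 3) turns strictly positive.
Key observation: the cycle 3->2->1->3 has total weight 9 + 5 + (-1), which is strictly positive.
Answer: DIVERGES — positive cycle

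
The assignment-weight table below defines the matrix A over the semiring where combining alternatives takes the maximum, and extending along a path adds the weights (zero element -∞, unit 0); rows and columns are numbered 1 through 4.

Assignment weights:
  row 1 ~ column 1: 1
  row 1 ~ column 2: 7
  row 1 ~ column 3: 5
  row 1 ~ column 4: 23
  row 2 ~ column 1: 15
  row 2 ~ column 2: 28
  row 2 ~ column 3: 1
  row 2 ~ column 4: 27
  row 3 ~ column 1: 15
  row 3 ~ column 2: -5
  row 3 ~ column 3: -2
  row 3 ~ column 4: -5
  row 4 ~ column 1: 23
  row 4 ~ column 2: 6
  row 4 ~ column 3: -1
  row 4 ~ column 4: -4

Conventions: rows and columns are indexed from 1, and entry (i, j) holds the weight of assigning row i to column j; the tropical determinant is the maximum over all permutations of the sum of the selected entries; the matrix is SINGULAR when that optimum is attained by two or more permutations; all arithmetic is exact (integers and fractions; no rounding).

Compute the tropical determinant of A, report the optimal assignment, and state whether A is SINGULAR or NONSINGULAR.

σ = (1, 2, 3, 4): 1 + 28 + (-2) + (-4) = 23
σ = (1, 2, 4, 3): 1 + 28 + (-5) + (-1) = 23
σ = (1, 3, 2, 4): 1 + 1 + (-5) + (-4) = -7
σ = (1, 3, 4, 2): 1 + 1 + (-5) + 6 = 3
σ = (1, 4, 2, 3): 1 + 27 + (-5) + (-1) = 22
σ = (1, 4, 3, 2): 1 + 27 + (-2) + 6 = 32
σ = (2, 1, 3, 4): 7 + 15 + (-2) + (-4) = 16
σ = (2, 1, 4, 3): 7 + 15 + (-5) + (-1) = 16
σ = (2, 3, 1, 4): 7 + 1 + 15 + (-4) = 19
σ = (2, 3, 4, 1): 7 + 1 + (-5) + 23 = 26
σ = (2, 4, 1, 3): 7 + 27 + 15 + (-1) = 48
σ = (2, 4, 3, 1): 7 + 27 + (-2) + 23 = 55
σ = (3, 1, 2, 4): 5 + 15 + (-5) + (-4) = 11
σ = (3, 1, 4, 2): 5 + 15 + (-5) + 6 = 21
σ = (3, 2, 1, 4): 5 + 28 + 15 + (-4) = 44
σ = (3, 2, 4, 1): 5 + 28 + (-5) + 23 = 51
σ = (3, 4, 1, 2): 5 + 27 + 15 + 6 = 53
σ = (3, 4, 2, 1): 5 + 27 + (-5) + 23 = 50
σ = (4, 1, 2, 3): 23 + 15 + (-5) + (-1) = 32
σ = (4, 1, 3, 2): 23 + 15 + (-2) + 6 = 42
σ = (4, 2, 1, 3): 23 + 28 + 15 + (-1) = 65
σ = (4, 2, 3, 1): 23 + 28 + (-2) + 23 = 72
σ = (4, 3, 1, 2): 23 + 1 + 15 + 6 = 45
σ = (4, 3, 2, 1): 23 + 1 + (-5) + 23 = 42
Optimal value attained by: σ = (4, 2, 3, 1).
Answer: det⊕(A) = 72; verdict: NONSINGULAR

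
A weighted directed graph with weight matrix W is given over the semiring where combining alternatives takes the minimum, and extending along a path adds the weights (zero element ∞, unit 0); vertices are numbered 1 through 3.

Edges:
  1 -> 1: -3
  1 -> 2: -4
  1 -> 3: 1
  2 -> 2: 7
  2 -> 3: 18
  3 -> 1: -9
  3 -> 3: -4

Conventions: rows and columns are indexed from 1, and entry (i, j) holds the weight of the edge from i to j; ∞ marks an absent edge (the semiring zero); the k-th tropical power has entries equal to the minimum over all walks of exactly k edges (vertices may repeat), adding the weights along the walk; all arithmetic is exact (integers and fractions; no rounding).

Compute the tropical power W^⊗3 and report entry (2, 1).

W^⊗2:
  [-8, -7, -3]
  [9, 14, 14]
  [-13, -13, -8]
W^⊗3:
  [-12, -12, -7]
  [5, 5, 10]
  [-17, -17, -12]
Key observation: the optimum is the walk 2->3->3->1, with weight 18 + (-4) + (-9) = 5.
Optimal value attained by: walk 2->3->3->1.
Answer: (W^⊗3)[2][1] = 5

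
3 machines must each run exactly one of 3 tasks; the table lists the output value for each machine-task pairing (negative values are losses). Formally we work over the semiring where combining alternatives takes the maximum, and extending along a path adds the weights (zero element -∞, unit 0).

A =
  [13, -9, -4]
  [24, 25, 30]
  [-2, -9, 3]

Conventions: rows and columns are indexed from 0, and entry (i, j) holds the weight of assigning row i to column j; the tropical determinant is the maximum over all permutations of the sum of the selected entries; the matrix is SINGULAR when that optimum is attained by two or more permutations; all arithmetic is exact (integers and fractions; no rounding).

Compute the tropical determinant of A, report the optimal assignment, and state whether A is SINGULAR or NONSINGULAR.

σ = (0, 1, 2): 13 + 25 + 3 = 41
σ = (0, 2, 1): 13 + 30 + (-9) = 34
σ = (1, 0, 2): (-9) + 24 + 3 = 18
σ = (1, 2, 0): (-9) + 30 + (-2) = 19
σ = (2, 0, 1): (-4) + 24 + (-9) = 11
σ = (2, 1, 0): (-4) + 25 + (-2) = 19
Optimal value attained by: σ = (0, 1, 2).
Answer: det⊕(A) = 41; verdict: NONSINGULAR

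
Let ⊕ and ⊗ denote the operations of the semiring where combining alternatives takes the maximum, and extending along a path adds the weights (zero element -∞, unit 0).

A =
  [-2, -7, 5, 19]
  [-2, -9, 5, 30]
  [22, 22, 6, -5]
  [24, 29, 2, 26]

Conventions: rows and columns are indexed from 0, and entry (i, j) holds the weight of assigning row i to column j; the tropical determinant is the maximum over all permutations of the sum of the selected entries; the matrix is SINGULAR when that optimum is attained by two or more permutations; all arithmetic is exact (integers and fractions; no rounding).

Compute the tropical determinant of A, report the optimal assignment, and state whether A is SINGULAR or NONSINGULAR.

σ = (0, 1, 2, 3): (-2) + (-9) + 6 + 26 = 21
σ = (0, 1, 3, 2): (-2) + (-9) + (-5) + 2 = -14
σ = (0, 2, 1, 3): (-2) + 5 + 22 + 26 = 51
σ = (0, 2, 3, 1): (-2) + 5 + (-5) + 29 = 27
σ = (0, 3, 1, 2): (-2) + 30 + 22 + 2 = 52
σ = (0, 3, 2, 1): (-2) + 30 + 6 + 29 = 63
σ = (1, 0, 2, 3): (-7) + (-2) + 6 + 26 = 23
σ = (1, 0, 3, 2): (-7) + (-2) + (-5) + 2 = -12
σ = (1, 2, 0, 3): (-7) + 5 + 22 + 26 = 46
σ = (1, 2, 3, 0): (-7) + 5 + (-5) + 24 = 17
σ = (1, 3, 0, 2): (-7) + 30 + 22 + 2 = 47
σ = (1, 3, 2, 0): (-7) + 30 + 6 + 24 = 53
σ = (2, 0, 1, 3): 5 + (-2) + 22 + 26 = 51
σ = (2, 0, 3, 1): 5 + (-2) + (-5) + 29 = 27
σ = (2, 1, 0, 3): 5 + (-9) + 22 + 26 = 44
σ = (2, 1, 3, 0): 5 + (-9) + (-5) + 24 = 15
σ = (2, 3, 0, 1): 5 + 30 + 22 + 29 = 86
σ = (2, 3, 1, 0): 5 + 30 + 22 + 24 = 81
σ = (3, 0, 1, 2): 19 + (-2) + 22 + 2 = 41
σ = (3, 0, 2, 1): 19 + (-2) + 6 + 29 = 52
σ = (3, 1, 0, 2): 19 + (-9) + 22 + 2 = 34
σ = (3, 1, 2, 0): 19 + (-9) + 6 + 24 = 40
σ = (3, 2, 0, 1): 19 + 5 + 22 + 29 = 75
σ = (3, 2, 1, 0): 19 + 5 + 22 + 24 = 70
Optimal value attained by: σ = (2, 3, 0, 1).
Answer: det⊕(A) = 86; verdict: NONSINGULAR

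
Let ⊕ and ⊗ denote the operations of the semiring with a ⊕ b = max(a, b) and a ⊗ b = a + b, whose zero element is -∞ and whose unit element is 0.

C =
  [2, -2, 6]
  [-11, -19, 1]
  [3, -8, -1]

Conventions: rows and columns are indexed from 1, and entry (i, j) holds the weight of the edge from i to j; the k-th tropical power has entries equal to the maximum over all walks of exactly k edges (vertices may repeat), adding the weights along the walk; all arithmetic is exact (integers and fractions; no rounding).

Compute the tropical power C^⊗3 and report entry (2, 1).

C^⊗2:
  [9, 0, 8]
  [4, -7, 0]
  [5, 1, 9]
C^⊗3:
  [11, 7, 15]
  [6, 2, 10]
  [12, 3, 11]
Key observation: the optimum is the walk 2->3->1->1, with weight 1 + 3 + 2 = 6.
Optimal value attained by: walk 2->3->1->1.
Answer: (C^⊗3)[2][1] = 6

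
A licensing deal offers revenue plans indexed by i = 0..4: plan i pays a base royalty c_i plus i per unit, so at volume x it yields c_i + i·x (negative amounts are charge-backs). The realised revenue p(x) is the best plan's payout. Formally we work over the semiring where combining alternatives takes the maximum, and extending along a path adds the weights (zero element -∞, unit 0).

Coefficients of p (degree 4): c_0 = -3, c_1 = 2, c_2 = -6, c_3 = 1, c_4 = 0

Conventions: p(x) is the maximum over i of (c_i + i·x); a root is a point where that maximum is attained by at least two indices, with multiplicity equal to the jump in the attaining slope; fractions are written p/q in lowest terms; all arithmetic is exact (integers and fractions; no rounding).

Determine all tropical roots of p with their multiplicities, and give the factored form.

hull edge (i=0, c=-3) to (i=1, c=2): slope 5, span 1
hull edge (i=1, c=2) to (i=3, c=1): slope -1/2, span 2
hull edge (i=3, c=1) to (i=4, c=0): slope -1, span 1
Factored form: p(x) = 0 ⊗ (x ⊕ (-5)) ⊗ (x ⊕ 1/2) ⊗ (x ⊕ 1/2) ⊗ (x ⊕ 1)
Answer: roots = -5 (mult 1), 1/2 (mult 2), 1 (mult 1)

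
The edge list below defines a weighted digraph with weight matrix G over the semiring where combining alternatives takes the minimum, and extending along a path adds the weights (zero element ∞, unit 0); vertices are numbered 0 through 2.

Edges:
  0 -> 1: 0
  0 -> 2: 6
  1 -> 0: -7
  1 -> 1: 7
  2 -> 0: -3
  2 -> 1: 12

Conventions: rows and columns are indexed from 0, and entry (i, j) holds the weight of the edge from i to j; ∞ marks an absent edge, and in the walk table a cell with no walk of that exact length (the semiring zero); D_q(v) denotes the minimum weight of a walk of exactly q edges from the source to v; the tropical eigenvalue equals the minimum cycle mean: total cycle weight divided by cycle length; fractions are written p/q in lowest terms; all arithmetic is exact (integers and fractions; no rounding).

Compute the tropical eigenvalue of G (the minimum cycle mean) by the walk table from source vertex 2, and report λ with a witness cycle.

q=0: [∞, ∞, 0]
q=1: [-3, 12, ∞]
q=2: [5, -3, 3]
q=3: [-10, 4, 11]
Optimal cycle mean attained by: cycle 0->1->0, total 0 + (-7), length 2.
Answer: λ = -7/2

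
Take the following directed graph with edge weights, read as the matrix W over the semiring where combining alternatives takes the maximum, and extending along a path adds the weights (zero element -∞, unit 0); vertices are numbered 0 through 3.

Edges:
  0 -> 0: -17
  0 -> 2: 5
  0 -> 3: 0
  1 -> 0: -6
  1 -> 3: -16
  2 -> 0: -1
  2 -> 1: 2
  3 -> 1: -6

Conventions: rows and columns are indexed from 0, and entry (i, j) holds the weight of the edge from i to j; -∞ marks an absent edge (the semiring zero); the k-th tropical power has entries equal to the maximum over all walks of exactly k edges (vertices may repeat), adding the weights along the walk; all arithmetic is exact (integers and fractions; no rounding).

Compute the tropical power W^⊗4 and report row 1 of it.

W^⊗2:
  [4, 7, -12, -17]
  [-23, -22, -1, -6]
  [-4, -∞, 4, -1]
  [-12, -∞, -∞, -22]
W^⊗3:
  [1, -10, 9, 4]
  [-2, 1, -18, -23]
  [3, 6, 1, -4]
  [-29, -28, -7, -12]
W^⊗4:
  [8, 11, 6, 1]
  [-5, -16, 3, -2]
  [0, 3, 8, 3]
  [-8, -5, -24, -29]
Answer: row 1 of W^⊗4 = [-5, -16, 3, -2]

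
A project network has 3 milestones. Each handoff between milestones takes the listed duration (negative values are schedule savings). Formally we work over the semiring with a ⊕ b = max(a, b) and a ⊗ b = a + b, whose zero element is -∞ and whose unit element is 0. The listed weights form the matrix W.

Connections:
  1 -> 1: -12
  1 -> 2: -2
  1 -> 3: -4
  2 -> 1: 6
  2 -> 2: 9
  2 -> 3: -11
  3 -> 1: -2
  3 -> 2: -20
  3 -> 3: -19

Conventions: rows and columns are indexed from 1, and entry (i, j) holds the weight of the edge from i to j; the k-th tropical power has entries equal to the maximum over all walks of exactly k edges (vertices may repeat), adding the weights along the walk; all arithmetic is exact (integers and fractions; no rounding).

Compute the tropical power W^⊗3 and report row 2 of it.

W^⊗2:
  [4, 7, -13]
  [15, 18, 2]
  [-14, -4, -6]
W^⊗3:
  [13, 16, 0]
  [24, 27, 11]
  [2, 5, -15]
Answer: row 2 of W^⊗3 = [24, 27, 11]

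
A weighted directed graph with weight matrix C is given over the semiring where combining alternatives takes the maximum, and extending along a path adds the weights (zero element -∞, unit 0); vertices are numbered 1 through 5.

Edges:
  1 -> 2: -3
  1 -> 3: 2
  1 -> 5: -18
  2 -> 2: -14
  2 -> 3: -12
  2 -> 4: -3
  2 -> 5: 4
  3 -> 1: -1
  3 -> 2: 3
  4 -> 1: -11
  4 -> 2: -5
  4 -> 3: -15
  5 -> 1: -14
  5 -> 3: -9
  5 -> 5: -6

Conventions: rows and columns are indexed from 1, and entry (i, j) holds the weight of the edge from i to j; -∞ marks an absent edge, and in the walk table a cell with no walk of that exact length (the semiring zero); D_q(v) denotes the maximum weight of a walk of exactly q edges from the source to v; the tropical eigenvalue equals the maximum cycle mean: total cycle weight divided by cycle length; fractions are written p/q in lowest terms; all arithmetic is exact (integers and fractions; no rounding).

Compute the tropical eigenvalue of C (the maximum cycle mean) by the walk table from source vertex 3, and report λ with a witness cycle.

q=0: [-∞, -∞, 0, -∞, -∞]
q=1: [-1, 3, -∞, -∞, -∞]
q=2: [-∞, -4, 1, 0, 7]
q=3: [0, 4, -2, -7, 1]
q=4: [-3, 1, 2, 1, 8]
q=5: [1, 5, -1, -2, 5]
Optimal cycle mean attained by: cycle 1->3->1, total 2 + (-1), length 2.
Answer: λ = 1/2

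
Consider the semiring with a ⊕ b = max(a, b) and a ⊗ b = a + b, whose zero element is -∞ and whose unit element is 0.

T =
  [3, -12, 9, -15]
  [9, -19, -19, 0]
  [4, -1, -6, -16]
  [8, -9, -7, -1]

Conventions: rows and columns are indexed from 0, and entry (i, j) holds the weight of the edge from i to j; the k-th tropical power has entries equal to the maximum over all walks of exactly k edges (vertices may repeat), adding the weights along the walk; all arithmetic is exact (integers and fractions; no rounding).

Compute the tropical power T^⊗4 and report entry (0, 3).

T^⊗2:
  [13, 8, 12, -7]
  [12, -3, 18, -1]
  [8, -7, 13, -1]
  [11, -4, 17, -2]
T^⊗3:
  [17, 11, 22, 8]
  [22, 17, 21, 2]
  [17, 12, 17, -2]
  [21, 16, 20, 1]
T^⊗4:
  [26, 21, 26, 11]
  [26, 20, 31, 17]
  [21, 16, 26, 12]
  [25, 19, 30, 16]
Key observation: the optimum is the walk 0->0->2->1->3, with weight 3 + 9 + (-1) + 0 = 11.
Optimal value attained by: walk 0->0->2->1->3.
Answer: (T^⊗4)[0][3] = 11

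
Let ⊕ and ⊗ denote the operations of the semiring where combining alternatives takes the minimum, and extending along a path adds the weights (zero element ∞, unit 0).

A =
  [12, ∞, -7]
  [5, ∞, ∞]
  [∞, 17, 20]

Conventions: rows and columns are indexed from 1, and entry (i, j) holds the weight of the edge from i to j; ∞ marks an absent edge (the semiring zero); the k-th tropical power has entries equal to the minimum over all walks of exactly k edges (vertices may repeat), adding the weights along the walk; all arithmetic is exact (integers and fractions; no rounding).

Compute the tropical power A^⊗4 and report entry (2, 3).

A^⊗2:
  [24, 10, 5]
  [17, ∞, -2]
  [22, 37, 40]
A^⊗3:
  [15, 22, 17]
  [29, 15, 10]
  [34, 57, 15]
A^⊗4:
  [27, 34, 8]
  [20, 27, 22]
  [46, 32, 27]
Key observation: the optimum is the walk 2->1->1->1->3, with weight 5 + 12 + 12 + (-7) = 22.
Optimal value attained by: walk 2->1->1->1->3.
Answer: (A^⊗4)[2][3] = 22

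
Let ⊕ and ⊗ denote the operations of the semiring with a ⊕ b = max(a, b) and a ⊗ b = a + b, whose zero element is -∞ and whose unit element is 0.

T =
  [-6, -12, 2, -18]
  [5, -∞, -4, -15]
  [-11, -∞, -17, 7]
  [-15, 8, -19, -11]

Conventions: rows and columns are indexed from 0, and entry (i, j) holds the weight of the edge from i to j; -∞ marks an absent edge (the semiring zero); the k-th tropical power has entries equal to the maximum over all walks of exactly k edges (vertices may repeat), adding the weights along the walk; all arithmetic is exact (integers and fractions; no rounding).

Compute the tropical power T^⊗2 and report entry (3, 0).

T^⊗2:
  [-7, -10, -4, 9]
  [-1, -7, 7, 3]
  [-8, 15, -9, -4]
  [13, -3, 4, -7]
Key observation: the optimum is the walk 3->1->0, with weight 8 + 5 = 13.
Optimal value attained by: walk 3->1->0.
Answer: (T^⊗2)[3][0] = 13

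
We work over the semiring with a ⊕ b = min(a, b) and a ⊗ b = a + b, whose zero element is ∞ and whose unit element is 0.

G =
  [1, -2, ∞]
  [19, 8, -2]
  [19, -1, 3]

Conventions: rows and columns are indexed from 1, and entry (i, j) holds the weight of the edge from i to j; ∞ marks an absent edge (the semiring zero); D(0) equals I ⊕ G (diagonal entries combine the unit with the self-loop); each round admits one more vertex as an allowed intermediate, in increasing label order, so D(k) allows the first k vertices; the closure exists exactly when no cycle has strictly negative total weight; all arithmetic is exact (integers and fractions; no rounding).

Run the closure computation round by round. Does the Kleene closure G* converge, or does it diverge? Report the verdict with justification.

D(0):
  [0, -2, ∞]
  [19, 0, -2]
  [19, -1, 0]
D(1):
  [0, -2, ∞]
  [19, 0, -2]
  [19, -1, 0]
Detection: at round 2, diagonal entry (3, 3) turns strictly negative.
Key observation: the cycle 3->2->3 has total weight (-1) + (-2), which is strictly negative.
Answer: DIVERGES — negative cycle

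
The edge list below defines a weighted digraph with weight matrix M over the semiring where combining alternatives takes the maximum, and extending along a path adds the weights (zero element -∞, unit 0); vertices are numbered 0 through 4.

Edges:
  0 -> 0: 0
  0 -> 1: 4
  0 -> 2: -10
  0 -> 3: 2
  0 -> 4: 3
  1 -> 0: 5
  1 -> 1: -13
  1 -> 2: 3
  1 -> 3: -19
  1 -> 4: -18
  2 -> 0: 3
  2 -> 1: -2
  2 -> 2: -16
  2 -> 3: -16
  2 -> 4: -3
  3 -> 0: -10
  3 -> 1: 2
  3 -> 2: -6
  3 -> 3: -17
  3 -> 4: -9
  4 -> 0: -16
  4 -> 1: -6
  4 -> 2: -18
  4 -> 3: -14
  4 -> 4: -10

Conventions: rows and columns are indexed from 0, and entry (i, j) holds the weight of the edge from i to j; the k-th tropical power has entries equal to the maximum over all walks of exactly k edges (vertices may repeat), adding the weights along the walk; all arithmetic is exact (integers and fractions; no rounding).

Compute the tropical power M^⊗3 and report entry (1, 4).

M^⊗2:
  [9, 4, 7, 2, 3]
  [6, 9, -5, 7, 8]
  [3, 7, 1, 5, 6]
  [7, -6, 5, -8, -7]
  [-1, -12, -3, -14, -13]
M^⊗3:
  [10, 13, 7, 11, 12]
  [14, 10, 12, 8, 9]
  [12, 7, 10, 5, 6]
  [8, 11, -3, 9, 10]
  [0, 3, -9, 1, 2]
Key observation: the optimum is the walk 1->2->0->4, with weight 3 + 3 + 3 = 9.
Optimal value attained by: walk 1->2->0->4.
Answer: (M^⊗3)[1][4] = 9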